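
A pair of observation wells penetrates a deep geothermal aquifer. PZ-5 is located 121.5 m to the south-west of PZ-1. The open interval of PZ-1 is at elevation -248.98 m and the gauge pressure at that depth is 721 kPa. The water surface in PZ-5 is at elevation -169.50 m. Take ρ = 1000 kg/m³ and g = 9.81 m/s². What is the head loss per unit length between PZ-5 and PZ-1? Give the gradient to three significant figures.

Pressure head at PZ-1: ψ = P/(ρg) = 721×1000 / (1000 × 9.81) = 73.50 m.
Total head at PZ-1: h = z + ψ = -248.98 + 73.50 = -175.48 m.
Total head at PZ-5: h = -169.50 m (water level in the piezometer is the total head).
Head difference: h(PZ-1) − h(PZ-5) = -175.48 − (-169.50) = -5.98 m.
Hydraulic gradient: i = |Δh| / L = 5.98 / 121.5 = 0.0492.

i ≈ 0.0492 m/m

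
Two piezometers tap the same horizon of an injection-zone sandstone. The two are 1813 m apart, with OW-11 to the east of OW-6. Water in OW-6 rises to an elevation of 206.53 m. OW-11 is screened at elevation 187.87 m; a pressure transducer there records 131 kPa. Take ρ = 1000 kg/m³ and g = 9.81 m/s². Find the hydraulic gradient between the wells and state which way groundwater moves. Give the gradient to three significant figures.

Total head at OW-6: h = 206.53 m (water level in the piezometer is the total head).
Pressure head at OW-11: ψ = P/(ρg) = 131×1000 / (1000 × 9.81) = 13.35 m.
Total head at OW-11: h = z + ψ = 187.87 + 13.35 = 201.22 m.
Head difference: h(OW-6) − h(OW-11) = 206.53 − 201.22 = 5.31 m.
Hydraulic gradient: i = |Δh| / L = 5.31 / 1813 = 0.00293.
Flow is from higher to lower head: from OW-6 toward OW-11, i.e. toward the east.

i ≈ 0.00293; groundwater flows toward the east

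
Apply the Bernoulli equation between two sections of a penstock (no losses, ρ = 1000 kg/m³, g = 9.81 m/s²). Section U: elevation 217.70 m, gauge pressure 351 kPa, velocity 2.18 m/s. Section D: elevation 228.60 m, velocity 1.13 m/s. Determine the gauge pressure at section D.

P₂ ≈ 246 kPa

Pressure head at U: ψ₁ = P₁/(ρg) = 351×1000 / (1000 × 9.81) = 35.78 m.
Velocity heads: v₁²/2g = 2.18²/19.62 = 0.242 m; v₂²/2g = 1.13²/19.62 = 0.065 m.
Total head H = z₁ + ψ₁ + v₁²/2g = 217.70 + 35.78 + 0.242 = 253.72 m.
ψ₂ = H − z₂ − v₂²/2g = 253.72 − 228.60 − 0.065 = 25.06 m.
P₂ = ρgψ₂ = 1000 × 9.81 × 25.06 ≈ 246 kPa.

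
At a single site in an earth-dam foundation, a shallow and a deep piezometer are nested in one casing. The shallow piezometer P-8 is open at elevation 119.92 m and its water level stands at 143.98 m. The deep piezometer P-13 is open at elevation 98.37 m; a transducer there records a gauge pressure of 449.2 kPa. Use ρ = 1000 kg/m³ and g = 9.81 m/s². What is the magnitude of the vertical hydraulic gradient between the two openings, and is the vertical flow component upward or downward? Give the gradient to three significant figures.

Total head at P-8: h = 143.98 m (water level in the standpipe).
Pressure head at P-13: ψ = P/(ρg) = 449.2×1000 / (1000 × 9.81) = 45.79 m.
Total head at P-13: h = z + ψ = 98.37 + 45.79 = 144.16 m.
Δh = h(P-8) − h(P-13) = 143.98 − 144.16 = -0.18 m.
Vertical separation Δz = 119.92 − 98.37 = 21.55 m.
|i_v| = |Δh| / Δz = 0.18 / 21.55 = 0.00835.
Head is higher in the deep piezometer, so vertical flow is upward (discharge condition).

|i_v| ≈ 0.00835; vertical flow is upward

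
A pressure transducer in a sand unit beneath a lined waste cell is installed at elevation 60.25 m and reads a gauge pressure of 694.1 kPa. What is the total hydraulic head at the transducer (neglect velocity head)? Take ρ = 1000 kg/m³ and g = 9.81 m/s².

h ≈ 131.00 m

ψ = P/(ρg) = 694.1×1000 / (1000 × 9.81) = 70.75 m.
h = z + ψ = 60.25 + 70.75 = 131.00 m.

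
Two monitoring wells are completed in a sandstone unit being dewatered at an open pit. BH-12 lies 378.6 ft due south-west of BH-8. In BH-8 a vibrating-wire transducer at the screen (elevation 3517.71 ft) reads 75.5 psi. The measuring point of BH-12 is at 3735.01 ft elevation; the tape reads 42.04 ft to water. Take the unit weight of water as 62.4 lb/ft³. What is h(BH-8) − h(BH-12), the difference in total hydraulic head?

Δh ≈ -1.03 ft

Pressure head at BH-8: ψ = 144·P/γ = 144 × 75.5 / 62.4 = 174.23 ft.
Total head at BH-8: h = z + ψ = 3517.71 + 174.23 = 3691.94 ft.
Total head at BH-12: h = 3735.01 − 42.04 = 3692.97 ft.
Head difference: h(BH-8) − h(BH-12) = 3691.94 − 3692.97 = -1.03 ft.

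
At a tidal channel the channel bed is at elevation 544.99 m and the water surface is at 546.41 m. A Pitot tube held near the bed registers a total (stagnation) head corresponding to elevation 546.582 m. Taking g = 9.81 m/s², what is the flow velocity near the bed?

v ≈ 1.84 m/s

Near the bed, under hydrostatic conditions, the piezometric head (z + ψ) equals the free-surface elevation, 546.41 m.
Velocity head = total − piezometric = 546.582 − 546.41 = 0.172 m.
v = √(2g·h_v) = √(2 × 9.81 × 0.172) = 1.84 m/s.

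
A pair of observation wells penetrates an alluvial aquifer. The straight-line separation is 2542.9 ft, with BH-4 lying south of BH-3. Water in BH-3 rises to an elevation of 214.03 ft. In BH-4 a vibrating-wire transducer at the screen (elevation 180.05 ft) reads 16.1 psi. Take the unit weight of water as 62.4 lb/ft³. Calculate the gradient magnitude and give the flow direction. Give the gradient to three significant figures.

i ≈ 0.00125; groundwater flows toward the north

Total head at BH-3: h = 214.03 ft (water level in the piezometer is the total head).
Pressure head at BH-4: ψ = 144·P/γ = 144 × 16.1 / 62.4 = 37.15 ft.
Total head at BH-4: h = z + ψ = 180.05 + 37.15 = 217.20 ft.
Head difference: h(BH-3) − h(BH-4) = 214.03 − 217.20 = -3.17 ft.
Hydraulic gradient: i = |Δh| / L = 3.17 / 2542.9 = 0.00125.
Flow is from higher to lower head: from BH-4 toward BH-3, i.e. toward the north.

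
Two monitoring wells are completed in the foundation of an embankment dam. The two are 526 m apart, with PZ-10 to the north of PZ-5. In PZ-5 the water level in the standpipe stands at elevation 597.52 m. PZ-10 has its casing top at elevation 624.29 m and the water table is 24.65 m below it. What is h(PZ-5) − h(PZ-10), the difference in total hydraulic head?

Δh ≈ -2.12 m

Total head at PZ-5: h = 597.52 m (water level in the piezometer is the total head).
Total head at PZ-10: h = 624.29 − 24.65 = 599.64 m.
Head difference: h(PZ-5) − h(PZ-10) = 597.52 − 599.64 = -2.12 m.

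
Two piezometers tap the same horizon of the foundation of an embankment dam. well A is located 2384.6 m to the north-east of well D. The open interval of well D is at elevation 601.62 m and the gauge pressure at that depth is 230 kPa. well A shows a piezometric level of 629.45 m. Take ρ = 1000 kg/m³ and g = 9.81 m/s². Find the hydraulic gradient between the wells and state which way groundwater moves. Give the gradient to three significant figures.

i ≈ 0.00184; groundwater flows toward the south-west

Pressure head at well D: ψ = P/(ρg) = 230×1000 / (1000 × 9.81) = 23.45 m.
Total head at well D: h = z + ψ = 601.62 + 23.45 = 625.07 m.
Total head at well A: h = 629.45 m (water level in the piezometer is the total head).
Head difference: h(well D) − h(well A) = 625.07 − 629.45 = -4.38 m.
Hydraulic gradient: i = |Δh| / L = 4.38 / 2384.6 = 0.00184.
Flow is from higher to lower head: from well A toward well D, i.e. toward the south-west.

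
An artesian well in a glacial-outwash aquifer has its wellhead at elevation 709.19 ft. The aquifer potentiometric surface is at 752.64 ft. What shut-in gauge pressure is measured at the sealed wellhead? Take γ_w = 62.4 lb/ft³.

P ≈ 18.8 psi

Head above the cap: Δh = 752.64 − 709.19 = 43.45 ft.
P = γΔh/144 = 62.4 × 43.45 / 144 = 18.8 psi.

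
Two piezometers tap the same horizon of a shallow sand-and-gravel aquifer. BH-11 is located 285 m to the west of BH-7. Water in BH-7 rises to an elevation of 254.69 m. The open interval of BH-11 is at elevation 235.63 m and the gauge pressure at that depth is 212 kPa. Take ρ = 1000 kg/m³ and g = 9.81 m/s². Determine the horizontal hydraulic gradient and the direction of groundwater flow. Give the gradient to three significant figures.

i ≈ 0.00895; groundwater flows toward the east

Total head at BH-7: h = 254.69 m (water level in the piezometer is the total head).
Pressure head at BH-11: ψ = P/(ρg) = 212×1000 / (1000 × 9.81) = 21.61 m.
Total head at BH-11: h = z + ψ = 235.63 + 21.61 = 257.24 m.
Head difference: h(BH-7) − h(BH-11) = 254.69 − 257.24 = -2.55 m.
Hydraulic gradient: i = |Δh| / L = 2.55 / 285 = 0.00895.
Flow is from higher to lower head: from BH-11 toward BH-7, i.e. toward the east.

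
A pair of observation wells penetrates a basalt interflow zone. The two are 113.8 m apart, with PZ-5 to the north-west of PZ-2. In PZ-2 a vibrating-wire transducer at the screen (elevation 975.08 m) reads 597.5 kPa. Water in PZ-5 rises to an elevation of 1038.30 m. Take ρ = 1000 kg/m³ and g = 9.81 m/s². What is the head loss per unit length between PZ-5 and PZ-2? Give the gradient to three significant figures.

i ≈ 0.0203 m/m

Pressure head at PZ-2: ψ = P/(ρg) = 597.5×1000 / (1000 × 9.81) = 60.91 m.
Total head at PZ-2: h = z + ψ = 975.08 + 60.91 = 1035.99 m.
Total head at PZ-5: h = 1038.30 m (water level in the piezometer is the total head).
Head difference: h(PZ-2) − h(PZ-5) = 1035.99 − 1038.30 = -2.31 m.
Hydraulic gradient: i = |Δh| / L = 2.31 / 113.8 = 0.0203.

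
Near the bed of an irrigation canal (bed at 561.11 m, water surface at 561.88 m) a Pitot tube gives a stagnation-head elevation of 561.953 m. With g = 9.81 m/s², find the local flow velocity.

Near the bed, under hydrostatic conditions, the piezometric head (z + ψ) equals the free-surface elevation, 561.88 m.
Velocity head = total − piezometric = 561.953 − 561.88 = 0.073 m.
v = √(2g·h_v) = √(2 × 9.81 × 0.073) = 1.20 m/s.

v ≈ 1.20 m/s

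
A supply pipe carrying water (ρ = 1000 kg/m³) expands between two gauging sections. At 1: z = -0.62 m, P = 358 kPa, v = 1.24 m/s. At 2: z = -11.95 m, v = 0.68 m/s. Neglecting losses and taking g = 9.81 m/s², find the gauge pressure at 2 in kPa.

Pressure head at 1: ψ₁ = P₁/(ρg) = 358×1000 / (1000 × 9.81) = 36.49 m.
Velocity heads: v₁²/2g = 1.24²/19.62 = 0.078 m; v₂²/2g = 0.68²/19.62 = 0.024 m.
Total head H = z₁ + ψ₁ + v₁²/2g = -0.62 + 36.49 + 0.078 = 35.95 m.
ψ₂ = H − z₂ − v₂²/2g = 35.95 − (-11.95) − 0.024 = 47.88 m.
P₂ = ρgψ₂ = 1000 × 9.81 × 47.88 ≈ 470 kPa.

P₂ ≈ 470 kPa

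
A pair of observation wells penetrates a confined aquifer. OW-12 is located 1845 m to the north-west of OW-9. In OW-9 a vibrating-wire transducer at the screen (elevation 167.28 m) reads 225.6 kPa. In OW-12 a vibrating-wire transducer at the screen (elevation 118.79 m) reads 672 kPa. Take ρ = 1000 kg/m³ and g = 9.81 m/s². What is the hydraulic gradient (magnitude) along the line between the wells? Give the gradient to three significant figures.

Pressure head at OW-9: ψ = P/(ρg) = 225.6×1000 / (1000 × 9.81) = 23.00 m.
Total head at OW-9: h = z + ψ = 167.28 + 23.00 = 190.28 m.
Pressure head at OW-12: ψ = P/(ρg) = 672×1000 / (1000 × 9.81) = 68.50 m.
Total head at OW-12: h = z + ψ = 118.79 + 68.50 = 187.29 m.
Head difference: h(OW-9) − h(OW-12) = 190.28 − 187.29 = 2.99 m.
Hydraulic gradient: i = |Δh| / L = 2.99 / 1845 = 0.00162.

i ≈ 0.00162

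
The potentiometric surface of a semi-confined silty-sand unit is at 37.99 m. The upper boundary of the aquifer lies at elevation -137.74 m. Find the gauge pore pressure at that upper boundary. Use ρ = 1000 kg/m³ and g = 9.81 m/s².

Pressure head at the aquifer top: ψ = h − z = 37.99 − (-137.74) = 175.73 m.
P = ρgψ = 1000 × 9.81 × 175.73 = 1723911 Pa ≈ 1720 kPa.

P ≈ 1720 kPa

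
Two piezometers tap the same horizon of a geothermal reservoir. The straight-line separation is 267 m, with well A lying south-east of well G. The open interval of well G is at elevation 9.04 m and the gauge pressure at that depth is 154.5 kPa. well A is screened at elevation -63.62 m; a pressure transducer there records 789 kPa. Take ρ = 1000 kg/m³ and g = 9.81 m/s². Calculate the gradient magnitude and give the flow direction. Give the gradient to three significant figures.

Pressure head at well G: ψ = P/(ρg) = 154.5×1000 / (1000 × 9.81) = 15.75 m.
Total head at well G: h = z + ψ = 9.04 + 15.75 = 24.79 m.
Pressure head at well A: ψ = P/(ρg) = 789×1000 / (1000 × 9.81) = 80.43 m.
Total head at well A: h = z + ψ = -63.62 + 80.43 = 16.81 m.
Head difference: h(well G) − h(well A) = 24.79 − 16.81 = 7.98 m.
Hydraulic gradient: i = |Δh| / L = 7.98 / 267 = 0.0299.
Flow is from higher to lower head: from well G toward well A, i.e. toward the south-east.

i ≈ 0.0299; groundwater flows toward the south-east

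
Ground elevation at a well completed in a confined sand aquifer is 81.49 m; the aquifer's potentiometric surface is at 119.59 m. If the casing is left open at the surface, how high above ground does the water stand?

Water rises to the potentiometric surface, so the rise above ground = 119.59 − 81.49 = 38.10 m.

≈ 38.10 m above ground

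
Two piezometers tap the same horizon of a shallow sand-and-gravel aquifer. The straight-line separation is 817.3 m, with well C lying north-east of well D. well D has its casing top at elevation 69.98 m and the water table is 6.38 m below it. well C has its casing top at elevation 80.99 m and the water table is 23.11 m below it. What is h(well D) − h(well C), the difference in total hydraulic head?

Total head at well D: h = 69.98 − 6.38 = 63.60 m.
Total head at well C: h = 80.99 − 23.11 = 57.88 m.
Head difference: h(well D) − h(well C) = 63.60 − 57.88 = 5.72 m.

Δh ≈ 5.72 m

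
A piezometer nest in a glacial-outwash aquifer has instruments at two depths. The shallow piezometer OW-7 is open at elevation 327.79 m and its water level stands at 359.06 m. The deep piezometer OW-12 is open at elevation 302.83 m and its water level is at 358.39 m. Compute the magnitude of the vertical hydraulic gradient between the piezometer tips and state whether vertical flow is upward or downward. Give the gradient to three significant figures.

|i_v| ≈ 0.0268; vertical flow is downward

Total head at OW-7: h = 359.06 m (water level in the standpipe).
Total head at OW-12: h = 358.39 m.
Δh = h(OW-7) − h(OW-12) = 359.06 − 358.39 = 0.67 m.
Vertical separation Δz = 327.79 − 302.83 = 24.96 m.
|i_v| = |Δh| / Δz = 0.67 / 24.96 = 0.0268.
Head is higher in the shallow piezometer, so vertical flow is downward (recharge condition).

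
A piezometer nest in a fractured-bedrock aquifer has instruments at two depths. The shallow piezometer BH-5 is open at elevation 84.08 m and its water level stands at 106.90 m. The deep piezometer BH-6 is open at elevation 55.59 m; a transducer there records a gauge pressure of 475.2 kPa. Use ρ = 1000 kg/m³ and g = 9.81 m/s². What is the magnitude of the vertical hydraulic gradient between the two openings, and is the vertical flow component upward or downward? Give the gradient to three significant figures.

Total head at BH-5: h = 106.90 m (water level in the standpipe).
Pressure head at BH-6: ψ = P/(ρg) = 475.2×1000 / (1000 × 9.81) = 48.44 m.
Total head at BH-6: h = z + ψ = 55.59 + 48.44 = 104.03 m.
Δh = h(BH-5) − h(BH-6) = 106.90 − 104.03 = 2.87 m.
Vertical separation Δz = 84.08 − 55.59 = 28.49 m.
|i_v| = |Δh| / Δz = 2.87 / 28.49 = 0.101.
Head is higher in the shallow piezometer, so vertical flow is downward (recharge condition).

|i_v| ≈ 0.101; vertical flow is downward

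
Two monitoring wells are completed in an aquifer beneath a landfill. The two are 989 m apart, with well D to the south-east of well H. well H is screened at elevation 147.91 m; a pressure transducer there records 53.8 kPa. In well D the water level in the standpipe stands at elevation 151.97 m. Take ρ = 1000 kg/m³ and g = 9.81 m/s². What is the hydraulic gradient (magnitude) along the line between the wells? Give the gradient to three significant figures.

Pressure head at well H: ψ = P/(ρg) = 53.8×1000 / (1000 × 9.81) = 5.48 m.
Total head at well H: h = z + ψ = 147.91 + 5.48 = 153.39 m.
Total head at well D: h = 151.97 m (water level in the piezometer is the total head).
Head difference: h(well H) − h(well D) = 153.39 − 151.97 = 1.42 m.
Hydraulic gradient: i = |Δh| / L = 1.42 / 989 = 0.00144.

i ≈ 0.00144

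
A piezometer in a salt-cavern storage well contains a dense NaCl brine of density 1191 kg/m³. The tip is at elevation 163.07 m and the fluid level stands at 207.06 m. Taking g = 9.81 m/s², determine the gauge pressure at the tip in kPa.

Pressure head ψ = h − z = 207.06 − 163.07 = 43.99 m.
P = ρgψ = 1191 × 9.81 × 43.99 = 513966 Pa ≈ 514 kPa.

P ≈ 514 kPa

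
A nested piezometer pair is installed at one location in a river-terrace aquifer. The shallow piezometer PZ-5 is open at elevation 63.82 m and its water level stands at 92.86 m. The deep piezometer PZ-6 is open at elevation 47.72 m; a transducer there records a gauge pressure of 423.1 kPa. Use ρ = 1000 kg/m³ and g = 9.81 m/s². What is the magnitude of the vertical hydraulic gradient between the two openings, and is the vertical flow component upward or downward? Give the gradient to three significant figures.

Total head at PZ-5: h = 92.86 m (water level in the standpipe).
Pressure head at PZ-6: ψ = P/(ρg) = 423.1×1000 / (1000 × 9.81) = 43.13 m.
Total head at PZ-6: h = z + ψ = 47.72 + 43.13 = 90.85 m.
Δh = h(PZ-5) − h(PZ-6) = 92.86 − 90.85 = 2.01 m.
Vertical separation Δz = 63.82 − 47.72 = 16.10 m.
|i_v| = |Δh| / Δz = 2.01 / 16.10 = 0.125.
Head is higher in the shallow piezometer, so vertical flow is downward (recharge condition).

|i_v| ≈ 0.125; vertical flow is downward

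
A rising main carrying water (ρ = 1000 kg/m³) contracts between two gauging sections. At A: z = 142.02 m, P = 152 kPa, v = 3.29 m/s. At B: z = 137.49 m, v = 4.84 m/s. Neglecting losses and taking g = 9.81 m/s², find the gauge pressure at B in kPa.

Pressure head at A: ψ₁ = P₁/(ρg) = 152×1000 / (1000 × 9.81) = 15.49 m.
Velocity heads: v₁²/2g = 3.29²/19.62 = 0.552 m; v₂²/2g = 4.84²/19.62 = 1.194 m.
Total head H = z₁ + ψ₁ + v₁²/2g = 142.02 + 15.49 + 0.552 = 158.06 m.
ψ₂ = H − z₂ − v₂²/2g = 158.06 − 137.49 − 1.194 = 19.38 m.
P₂ = ρgψ₂ = 1000 × 9.81 × 19.38 ≈ 190 kPa.

P₂ ≈ 190 kPa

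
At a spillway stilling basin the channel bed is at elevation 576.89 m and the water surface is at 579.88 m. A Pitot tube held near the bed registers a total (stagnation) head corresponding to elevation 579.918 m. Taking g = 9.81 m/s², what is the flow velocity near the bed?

Near the bed, under hydrostatic conditions, the piezometric head (z + ψ) equals the free-surface elevation, 579.88 m.
Velocity head = total − piezometric = 579.918 − 579.88 = 0.038 m.
v = √(2g·h_v) = √(2 × 9.81 × 0.038) = 0.863 m/s.

v ≈ 0.863 m/s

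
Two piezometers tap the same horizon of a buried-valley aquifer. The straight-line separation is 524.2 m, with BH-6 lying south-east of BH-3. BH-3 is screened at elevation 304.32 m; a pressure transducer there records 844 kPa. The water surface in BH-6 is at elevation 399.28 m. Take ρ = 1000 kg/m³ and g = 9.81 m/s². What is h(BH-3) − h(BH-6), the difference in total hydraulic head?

Δh ≈ -8.93 m

Pressure head at BH-3: ψ = P/(ρg) = 844×1000 / (1000 × 9.81) = 86.03 m.
Total head at BH-3: h = z + ψ = 304.32 + 86.03 = 390.35 m.
Total head at BH-6: h = 399.28 m (water level in the piezometer is the total head).
Head difference: h(BH-3) − h(BH-6) = 390.35 − 399.28 = -8.93 m.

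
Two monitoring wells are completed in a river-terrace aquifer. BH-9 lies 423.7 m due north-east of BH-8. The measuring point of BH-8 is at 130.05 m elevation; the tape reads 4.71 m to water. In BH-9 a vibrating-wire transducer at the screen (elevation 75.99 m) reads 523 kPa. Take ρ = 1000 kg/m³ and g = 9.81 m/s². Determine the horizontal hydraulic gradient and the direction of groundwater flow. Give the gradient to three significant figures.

Total head at BH-8: h = 130.05 − 4.71 = 125.34 m.
Pressure head at BH-9: ψ = P/(ρg) = 523×1000 / (1000 × 9.81) = 53.31 m.
Total head at BH-9: h = z + ψ = 75.99 + 53.31 = 129.30 m.
Head difference: h(BH-8) − h(BH-9) = 125.34 − 129.30 = -3.96 m.
Hydraulic gradient: i = |Δh| / L = 3.96 / 423.7 = 0.00935.
Flow is from higher to lower head: from BH-9 toward BH-8, i.e. toward the south-west.

i ≈ 0.00935; groundwater flows toward the south-west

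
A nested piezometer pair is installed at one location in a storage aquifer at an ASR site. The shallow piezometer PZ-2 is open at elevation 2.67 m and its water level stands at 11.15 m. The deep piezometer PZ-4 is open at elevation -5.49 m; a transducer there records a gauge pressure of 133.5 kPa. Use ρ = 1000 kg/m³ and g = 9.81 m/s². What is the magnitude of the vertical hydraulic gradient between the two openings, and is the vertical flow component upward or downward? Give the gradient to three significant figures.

Total head at PZ-2: h = 11.15 m (water level in the standpipe).
Pressure head at PZ-4: ψ = P/(ρg) = 133.5×1000 / (1000 × 9.81) = 13.61 m.
Total head at PZ-4: h = z + ψ = -5.49 + 13.61 = 8.12 m.
Δh = h(PZ-2) − h(PZ-4) = 11.15 − 8.12 = 3.03 m.
Vertical separation Δz = 2.67 − (-5.49) = 8.16 m.
|i_v| = |Δh| / Δz = 3.03 / 8.16 = 0.371.
Head is higher in the shallow piezometer, so vertical flow is downward (recharge condition).

|i_v| ≈ 0.371; vertical flow is downward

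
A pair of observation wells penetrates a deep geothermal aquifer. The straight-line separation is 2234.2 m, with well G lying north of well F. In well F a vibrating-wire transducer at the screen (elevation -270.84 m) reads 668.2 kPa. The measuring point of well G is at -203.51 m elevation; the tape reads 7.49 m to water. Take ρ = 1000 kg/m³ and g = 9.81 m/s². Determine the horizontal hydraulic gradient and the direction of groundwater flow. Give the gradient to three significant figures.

Pressure head at well F: ψ = P/(ρg) = 668.2×1000 / (1000 × 9.81) = 68.11 m.
Total head at well F: h = z + ψ = -270.84 + 68.11 = -202.73 m.
Total head at well G: h = -203.51 − 7.49 = -211.00 m.
Head difference: h(well F) − h(well G) = -202.73 − (-211.00) = 8.27 m.
Hydraulic gradient: i = |Δh| / L = 8.27 / 2234.2 = 0.00370.
Flow is from higher to lower head: from well F toward well G, i.e. toward the north.

i ≈ 0.00370; groundwater flows toward the north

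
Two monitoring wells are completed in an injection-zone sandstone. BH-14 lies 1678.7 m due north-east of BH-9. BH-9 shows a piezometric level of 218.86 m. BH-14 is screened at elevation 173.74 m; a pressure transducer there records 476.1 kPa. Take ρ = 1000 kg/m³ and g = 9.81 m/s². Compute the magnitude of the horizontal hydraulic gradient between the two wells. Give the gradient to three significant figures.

Total head at BH-9: h = 218.86 m (water level in the piezometer is the total head).
Pressure head at BH-14: ψ = P/(ρg) = 476.1×1000 / (1000 × 9.81) = 48.53 m.
Total head at BH-14: h = z + ψ = 173.74 + 48.53 = 222.27 m.
Head difference: h(BH-9) − h(BH-14) = 218.86 − 222.27 = -3.41 m.
Hydraulic gradient: i = |Δh| / L = 3.41 / 1678.7 = 0.00203.

i ≈ 0.00203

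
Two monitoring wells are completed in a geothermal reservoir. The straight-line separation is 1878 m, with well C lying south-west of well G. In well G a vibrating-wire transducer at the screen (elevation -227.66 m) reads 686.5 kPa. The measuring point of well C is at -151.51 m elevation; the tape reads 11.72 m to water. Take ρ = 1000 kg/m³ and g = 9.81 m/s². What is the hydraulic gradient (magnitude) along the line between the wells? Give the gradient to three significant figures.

Pressure head at well G: ψ = P/(ρg) = 686.5×1000 / (1000 × 9.81) = 69.98 m.
Total head at well G: h = z + ψ = -227.66 + 69.98 = -157.68 m.
Total head at well C: h = -151.51 − 11.72 = -163.23 m.
Head difference: h(well G) − h(well C) = -157.68 − (-163.23) = 5.55 m.
Hydraulic gradient: i = |Δh| / L = 5.55 / 1878 = 0.00296.

i ≈ 0.00296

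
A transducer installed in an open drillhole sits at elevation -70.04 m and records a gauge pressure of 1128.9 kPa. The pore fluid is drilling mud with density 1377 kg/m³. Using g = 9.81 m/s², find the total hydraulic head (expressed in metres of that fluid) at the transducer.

h ≈ 13.53 m

ψ = P/(ρg) = 1128.9×1000 / (1377 × 9.81) = 83.57 m.
h = z + ψ = -70.04 + 83.57 = 13.53 m.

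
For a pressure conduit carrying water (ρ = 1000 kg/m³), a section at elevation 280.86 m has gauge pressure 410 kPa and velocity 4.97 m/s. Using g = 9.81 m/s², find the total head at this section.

h ≈ 323.91 m

Pressure head ψ = P/(ρg) = 410×1000 / (1000 × 9.81) = 41.79 m.
Velocity head = v²/(2g) = 4.97² / (2 × 9.81) = 1.259 m.
h = z + ψ + v²/(2g) = 280.86 + 41.79 + 1.259 = 323.91 m.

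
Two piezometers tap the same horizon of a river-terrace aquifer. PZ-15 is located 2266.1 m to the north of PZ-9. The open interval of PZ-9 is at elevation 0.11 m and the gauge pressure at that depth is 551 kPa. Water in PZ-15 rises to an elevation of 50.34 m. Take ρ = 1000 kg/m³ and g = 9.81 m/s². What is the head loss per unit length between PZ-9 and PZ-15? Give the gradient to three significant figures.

Pressure head at PZ-9: ψ = P/(ρg) = 551×1000 / (1000 × 9.81) = 56.17 m.
Total head at PZ-9: h = z + ψ = 0.11 + 56.17 = 56.28 m.
Total head at PZ-15: h = 50.34 m (water level in the piezometer is the total head).
Head difference: h(PZ-9) − h(PZ-15) = 56.28 − 50.34 = 5.94 m.
Hydraulic gradient: i = |Δh| / L = 5.94 / 2266.1 = 0.00262.

i ≈ 0.00262 m/m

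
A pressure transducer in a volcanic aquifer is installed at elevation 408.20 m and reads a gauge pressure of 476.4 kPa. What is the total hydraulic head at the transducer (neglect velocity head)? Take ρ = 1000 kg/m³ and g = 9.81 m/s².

ψ = P/(ρg) = 476.4×1000 / (1000 × 9.81) = 48.56 m.
h = z + ψ = 408.20 + 48.56 = 456.76 m.

h ≈ 456.76 m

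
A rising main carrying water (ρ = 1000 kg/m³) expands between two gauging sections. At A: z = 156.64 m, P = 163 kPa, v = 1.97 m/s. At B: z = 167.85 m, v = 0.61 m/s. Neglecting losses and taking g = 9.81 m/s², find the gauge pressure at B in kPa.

P₂ ≈ 54.8 kPa

Pressure head at A: ψ₁ = P₁/(ρg) = 163×1000 / (1000 × 9.81) = 16.62 m.
Velocity heads: v₁²/2g = 1.97²/19.62 = 0.198 m; v₂²/2g = 0.61²/19.62 = 0.019 m.
Total head H = z₁ + ψ₁ + v₁²/2g = 156.64 + 16.62 + 0.198 = 173.46 m.
ψ₂ = H − z₂ − v₂²/2g = 173.46 − 167.85 − 0.019 = 5.59 m.
P₂ = ρgψ₂ = 1000 × 9.81 × 5.59 ≈ 54.8 kPa.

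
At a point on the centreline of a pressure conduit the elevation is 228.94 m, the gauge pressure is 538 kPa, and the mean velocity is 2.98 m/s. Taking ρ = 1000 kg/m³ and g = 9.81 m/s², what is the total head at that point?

Pressure head ψ = P/(ρg) = 538×1000 / (1000 × 9.81) = 54.84 m.
Velocity head = v²/(2g) = 2.98² / (2 × 9.81) = 0.453 m.
h = z + ψ + v²/(2g) = 228.94 + 54.84 + 0.453 = 284.23 m.

h ≈ 284.23 m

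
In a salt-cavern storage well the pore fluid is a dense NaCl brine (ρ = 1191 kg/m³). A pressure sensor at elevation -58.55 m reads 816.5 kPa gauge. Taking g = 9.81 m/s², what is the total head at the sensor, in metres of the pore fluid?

ψ = P/(ρg) = 816.5×1000 / (1191 × 9.81) = 69.88 m.
h = z + ψ = -58.55 + 69.88 = 11.33 m.

h ≈ 11.33 m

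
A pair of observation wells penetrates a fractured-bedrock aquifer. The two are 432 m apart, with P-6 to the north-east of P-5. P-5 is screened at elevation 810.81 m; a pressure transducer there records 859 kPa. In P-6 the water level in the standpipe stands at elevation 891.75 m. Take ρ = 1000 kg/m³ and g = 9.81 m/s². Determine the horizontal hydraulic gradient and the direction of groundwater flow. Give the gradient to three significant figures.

i ≈ 0.0153; groundwater flows toward the north-east

Pressure head at P-5: ψ = P/(ρg) = 859×1000 / (1000 × 9.81) = 87.56 m.
Total head at P-5: h = z + ψ = 810.81 + 87.56 = 898.37 m.
Total head at P-6: h = 891.75 m (water level in the piezometer is the total head).
Head difference: h(P-5) − h(P-6) = 898.37 − 891.75 = 6.62 m.
Hydraulic gradient: i = |Δh| / L = 6.62 / 432 = 0.0153.
Flow is from higher to lower head: from P-5 toward P-6, i.e. toward the north-east.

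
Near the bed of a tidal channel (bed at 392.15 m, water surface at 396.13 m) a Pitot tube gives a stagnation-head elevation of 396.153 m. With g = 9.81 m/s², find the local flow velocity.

v ≈ 0.672 m/s

Near the bed, under hydrostatic conditions, the piezometric head (z + ψ) equals the free-surface elevation, 396.13 m.
Velocity head = total − piezometric = 396.153 − 396.13 = 0.023 m.
v = √(2g·h_v) = √(2 × 9.81 × 0.023) = 0.672 m/s.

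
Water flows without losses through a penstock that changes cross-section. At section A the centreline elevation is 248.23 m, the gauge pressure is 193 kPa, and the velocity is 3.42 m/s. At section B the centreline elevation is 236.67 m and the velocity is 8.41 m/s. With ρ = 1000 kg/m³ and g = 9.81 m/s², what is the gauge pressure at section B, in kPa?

Pressure head at A: ψ₁ = P₁/(ρg) = 193×1000 / (1000 × 9.81) = 19.67 m.
Velocity heads: v₁²/2g = 3.42²/19.62 = 0.596 m; v₂²/2g = 8.41²/19.62 = 3.605 m.
Total head H = z₁ + ψ₁ + v₁²/2g = 248.23 + 19.67 + 0.596 = 268.50 m.
ψ₂ = H − z₂ − v₂²/2g = 268.50 − 236.67 − 3.605 = 28.23 m.
P₂ = ρgψ₂ = 1000 × 9.81 × 28.23 ≈ 277 kPa.

P₂ ≈ 277 kPa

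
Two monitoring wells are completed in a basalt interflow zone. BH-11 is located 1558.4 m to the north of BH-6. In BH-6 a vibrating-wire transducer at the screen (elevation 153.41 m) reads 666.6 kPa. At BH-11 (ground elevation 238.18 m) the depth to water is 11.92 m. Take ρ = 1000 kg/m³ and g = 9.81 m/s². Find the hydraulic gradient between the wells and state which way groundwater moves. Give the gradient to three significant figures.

i ≈ 0.00314; groundwater flows toward the south

Pressure head at BH-6: ψ = P/(ρg) = 666.6×1000 / (1000 × 9.81) = 67.95 m.
Total head at BH-6: h = z + ψ = 153.41 + 67.95 = 221.36 m.
Total head at BH-11: h = 238.18 − 11.92 = 226.26 m.
Head difference: h(BH-6) − h(BH-11) = 221.36 − 226.26 = -4.90 m.
Hydraulic gradient: i = |Δh| / L = 4.90 / 1558.4 = 0.00314.
Flow is from higher to lower head: from BH-11 toward BH-6, i.e. toward the south.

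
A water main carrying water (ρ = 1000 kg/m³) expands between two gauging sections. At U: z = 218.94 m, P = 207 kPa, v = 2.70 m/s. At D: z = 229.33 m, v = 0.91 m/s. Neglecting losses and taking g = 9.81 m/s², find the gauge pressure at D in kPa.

P₂ ≈ 108 kPa

Pressure head at U: ψ₁ = P₁/(ρg) = 207×1000 / (1000 × 9.81) = 21.10 m.
Velocity heads: v₁²/2g = 2.70²/19.62 = 0.372 m; v₂²/2g = 0.91²/19.62 = 0.042 m.
Total head H = z₁ + ψ₁ + v₁²/2g = 218.94 + 21.10 + 0.372 = 240.41 m.
ψ₂ = H − z₂ − v₂²/2g = 240.41 − 229.33 − 0.042 = 11.04 m.
P₂ = ρgψ₂ = 1000 × 9.81 × 11.04 ≈ 108 kPa.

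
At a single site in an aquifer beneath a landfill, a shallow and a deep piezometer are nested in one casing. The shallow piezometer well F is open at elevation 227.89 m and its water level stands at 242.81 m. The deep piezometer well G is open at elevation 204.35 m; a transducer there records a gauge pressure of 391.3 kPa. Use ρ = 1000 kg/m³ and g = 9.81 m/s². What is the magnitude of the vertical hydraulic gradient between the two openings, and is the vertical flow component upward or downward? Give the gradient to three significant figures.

|i_v| ≈ 0.0607; vertical flow is upward

Total head at well F: h = 242.81 m (water level in the standpipe).
Pressure head at well G: ψ = P/(ρg) = 391.3×1000 / (1000 × 9.81) = 39.89 m.
Total head at well G: h = z + ψ = 204.35 + 39.89 = 244.24 m.
Δh = h(well F) − h(well G) = 242.81 − 244.24 = -1.43 m.
Vertical separation Δz = 227.89 − 204.35 = 23.54 m.
|i_v| = |Δh| / Δz = 1.43 / 23.54 = 0.0607.
Head is higher in the deep piezometer, so vertical flow is upward (discharge condition).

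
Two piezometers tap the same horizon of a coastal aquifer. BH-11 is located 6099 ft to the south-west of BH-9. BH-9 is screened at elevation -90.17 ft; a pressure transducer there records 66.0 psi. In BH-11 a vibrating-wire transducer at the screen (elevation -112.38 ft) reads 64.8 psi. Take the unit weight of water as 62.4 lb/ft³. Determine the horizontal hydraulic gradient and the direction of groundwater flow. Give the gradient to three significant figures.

Pressure head at BH-9: ψ = 144·P/γ = 144 × 66.0 / 62.4 = 152.31 ft.
Total head at BH-9: h = z + ψ = -90.17 + 152.31 = 62.14 ft.
Pressure head at BH-11: ψ = 144·P/γ = 144 × 64.8 / 62.4 = 149.54 ft.
Total head at BH-11: h = z + ψ = -112.38 + 149.54 = 37.16 ft.
Head difference: h(BH-9) − h(BH-11) = 62.14 − 37.16 = 24.98 ft.
Hydraulic gradient: i = |Δh| / L = 24.98 / 6099 = 0.00410.
Flow is from higher to lower head: from BH-9 toward BH-11, i.e. toward the south-west.

i ≈ 0.00410; groundwater flows toward the south-west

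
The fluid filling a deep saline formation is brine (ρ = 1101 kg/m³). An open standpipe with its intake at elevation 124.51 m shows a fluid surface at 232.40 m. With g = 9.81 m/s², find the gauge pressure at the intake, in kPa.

P ≈ 1170 kPa

Pressure head ψ = h − z = 232.40 − 124.51 = 107.89 m.
P = ρgψ = 1101 × 9.81 × 107.89 = 1165299 Pa ≈ 1170 kPa.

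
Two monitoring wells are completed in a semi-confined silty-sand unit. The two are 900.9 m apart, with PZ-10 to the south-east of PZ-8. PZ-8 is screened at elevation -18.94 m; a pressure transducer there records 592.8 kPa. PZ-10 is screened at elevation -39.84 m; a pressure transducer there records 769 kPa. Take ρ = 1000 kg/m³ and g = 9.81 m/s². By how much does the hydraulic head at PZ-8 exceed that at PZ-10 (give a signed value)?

Δh ≈ 2.94 m

Pressure head at PZ-8: ψ = P/(ρg) = 592.8×1000 / (1000 × 9.81) = 60.43 m.
Total head at PZ-8: h = z + ψ = -18.94 + 60.43 = 41.49 m.
Pressure head at PZ-10: ψ = P/(ρg) = 769×1000 / (1000 × 9.81) = 78.39 m.
Total head at PZ-10: h = z + ψ = -39.84 + 78.39 = 38.55 m.
Head difference: h(PZ-8) − h(PZ-10) = 41.49 − 38.55 = 2.94 m.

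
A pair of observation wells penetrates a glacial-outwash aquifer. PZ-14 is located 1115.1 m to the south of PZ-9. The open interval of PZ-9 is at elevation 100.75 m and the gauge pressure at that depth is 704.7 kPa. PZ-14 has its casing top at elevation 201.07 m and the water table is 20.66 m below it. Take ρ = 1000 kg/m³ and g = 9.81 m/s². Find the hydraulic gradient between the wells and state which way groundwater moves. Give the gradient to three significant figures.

i ≈ 0.00702; groundwater flows toward the north

Pressure head at PZ-9: ψ = P/(ρg) = 704.7×1000 / (1000 × 9.81) = 71.83 m.
Total head at PZ-9: h = z + ψ = 100.75 + 71.83 = 172.58 m.
Total head at PZ-14: h = 201.07 − 20.66 = 180.41 m.
Head difference: h(PZ-9) − h(PZ-14) = 172.58 − 180.41 = -7.83 m.
Hydraulic gradient: i = |Δh| / L = 7.83 / 1115.1 = 0.00702.
Flow is from higher to lower head: from PZ-14 toward PZ-9, i.e. toward the north.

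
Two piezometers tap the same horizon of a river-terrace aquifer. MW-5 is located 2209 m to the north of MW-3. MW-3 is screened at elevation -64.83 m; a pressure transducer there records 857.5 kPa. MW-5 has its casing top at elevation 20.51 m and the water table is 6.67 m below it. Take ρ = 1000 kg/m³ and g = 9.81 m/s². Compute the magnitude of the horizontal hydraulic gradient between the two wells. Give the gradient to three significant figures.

Pressure head at MW-3: ψ = P/(ρg) = 857.5×1000 / (1000 × 9.81) = 87.41 m.
Total head at MW-3: h = z + ψ = -64.83 + 87.41 = 22.58 m.
Total head at MW-5: h = 20.51 − 6.67 = 13.84 m.
Head difference: h(MW-3) − h(MW-5) = 22.58 − 13.84 = 8.74 m.
Hydraulic gradient: i = |Δh| / L = 8.74 / 2209 = 0.00396.

i ≈ 0.00396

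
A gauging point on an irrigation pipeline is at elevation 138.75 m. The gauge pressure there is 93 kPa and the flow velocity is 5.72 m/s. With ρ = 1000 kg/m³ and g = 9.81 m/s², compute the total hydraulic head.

Pressure head ψ = P/(ρg) = 93×1000 / (1000 × 9.81) = 9.48 m.
Velocity head = v²/(2g) = 5.72² / (2 × 9.81) = 1.668 m.
h = z + ψ + v²/(2g) = 138.75 + 9.48 + 1.668 = 149.90 m.

h ≈ 149.90 m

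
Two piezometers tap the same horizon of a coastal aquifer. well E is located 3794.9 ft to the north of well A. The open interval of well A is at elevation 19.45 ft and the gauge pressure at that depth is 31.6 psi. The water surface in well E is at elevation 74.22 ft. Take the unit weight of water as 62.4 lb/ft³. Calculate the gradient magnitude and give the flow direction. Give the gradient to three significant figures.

Pressure head at well A: ψ = 144·P/γ = 144 × 31.6 / 62.4 = 72.92 ft.
Total head at well A: h = z + ψ = 19.45 + 72.92 = 92.37 ft.
Total head at well E: h = 74.22 ft (water level in the piezometer is the total head).
Head difference: h(well A) − h(well E) = 92.37 − 74.22 = 18.15 ft.
Hydraulic gradient: i = |Δh| / L = 18.15 / 3794.9 = 0.00478.
Flow is from higher to lower head: from well A toward well E, i.e. toward the north.

i ≈ 0.00478; groundwater flows toward the north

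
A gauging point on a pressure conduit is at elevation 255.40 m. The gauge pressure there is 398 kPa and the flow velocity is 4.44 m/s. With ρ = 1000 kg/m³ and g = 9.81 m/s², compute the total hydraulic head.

Pressure head ψ = P/(ρg) = 398×1000 / (1000 × 9.81) = 40.57 m.
Velocity head = v²/(2g) = 4.44² / (2 × 9.81) = 1.005 m.
h = z + ψ + v²/(2g) = 255.40 + 40.57 + 1.005 = 296.98 m.

h ≈ 296.98 m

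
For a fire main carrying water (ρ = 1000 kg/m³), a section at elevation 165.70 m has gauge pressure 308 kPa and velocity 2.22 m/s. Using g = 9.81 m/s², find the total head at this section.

Pressure head ψ = P/(ρg) = 308×1000 / (1000 × 9.81) = 31.40 m.
Velocity head = v²/(2g) = 2.22² / (2 × 9.81) = 0.251 m.
h = z + ψ + v²/(2g) = 165.70 + 31.40 + 0.251 = 197.35 m.

h ≈ 197.35 m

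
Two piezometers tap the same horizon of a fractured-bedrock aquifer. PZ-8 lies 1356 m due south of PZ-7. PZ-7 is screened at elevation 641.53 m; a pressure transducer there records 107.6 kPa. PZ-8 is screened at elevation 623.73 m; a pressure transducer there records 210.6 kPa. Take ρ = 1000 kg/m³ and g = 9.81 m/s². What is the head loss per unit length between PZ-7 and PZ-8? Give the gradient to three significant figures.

i ≈ 0.00538 m/m

Pressure head at PZ-7: ψ = P/(ρg) = 107.6×1000 / (1000 × 9.81) = 10.97 m.
Total head at PZ-7: h = z + ψ = 641.53 + 10.97 = 652.50 m.
Pressure head at PZ-8: ψ = P/(ρg) = 210.6×1000 / (1000 × 9.81) = 21.47 m.
Total head at PZ-8: h = z + ψ = 623.73 + 21.47 = 645.20 m.
Head difference: h(PZ-7) − h(PZ-8) = 652.50 − 645.20 = 7.30 m.
Hydraulic gradient: i = |Δh| / L = 7.30 / 1356 = 0.00538.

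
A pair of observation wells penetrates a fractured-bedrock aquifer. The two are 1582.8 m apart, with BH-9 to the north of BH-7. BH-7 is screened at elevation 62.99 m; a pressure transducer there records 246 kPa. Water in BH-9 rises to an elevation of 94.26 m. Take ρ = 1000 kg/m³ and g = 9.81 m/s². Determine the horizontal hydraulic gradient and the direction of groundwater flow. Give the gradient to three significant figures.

Pressure head at BH-7: ψ = P/(ρg) = 246×1000 / (1000 × 9.81) = 25.08 m.
Total head at BH-7: h = z + ψ = 62.99 + 25.08 = 88.07 m.
Total head at BH-9: h = 94.26 m (water level in the piezometer is the total head).
Head difference: h(BH-7) − h(BH-9) = 88.07 − 94.26 = -6.19 m.
Hydraulic gradient: i = |Δh| / L = 6.19 / 1582.8 = 0.00391.
Flow is from higher to lower head: from BH-9 toward BH-7, i.e. toward the south.

i ≈ 0.00391; groundwater flows toward the south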